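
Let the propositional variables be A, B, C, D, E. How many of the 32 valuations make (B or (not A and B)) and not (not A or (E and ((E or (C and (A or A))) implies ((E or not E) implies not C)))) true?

Initial set: {((B or (not A and B)) and not (not A or (E and ((E or (C and (A or A))) implies ((E or not E) implies not C)))))}.
((B or (not A and B)) and not (not A or (E and ((E or (C and (A or A))) implies ((E or not E) implies not C))))): α-rule — add (B or (not A and B)), not (not A or (E and ((E or (C and (A or A))) implies ((E or not E) implies not C)))).
not (not A or (E and ((E or (C and (A or A))) implies ((E or not E) implies not C)))): α-rule — add not not A, not (E and ((E or (C and (A or A))) implies ((E or not E) implies not C))).
(B or (not A and B)): β-rule — branch into B  //  (not A and B).
  branch 1 (add B):
    not (E and ((E or (C and (A or A))) implies ((E or not E) implies not C))): β-rule — branch into not E  //  not ((E or (C and (A or A))) implies ((E or not E) implies not C)).
      branch 1.1 (add not E):
        ○ open, literals {A=true, B=true, E=false}.
      branch 1.2 (add not ((E or (C and (A or A))) implies ((E or not E) implies not C))):
        not ((E or (C and (A or A))) implies ((E or not E) implies not C)): α-rule — add (E or (C and (A or A))), not ((E or not E) implies not C).
        not ((E or not E) implies not C): α-rule — add (E or not E), not not C.
        (E or (C and (A or A))): β-rule — branch into E  //  (C and (A or A)).
          branch 1.2.1 (add E):
            (E or not E): β-rule — branch into E  //  not E.
              branch 1.2.1.1 (add E):
                ○ open, literals {A=true, B=true, C=true, E=true}.
              branch 1.2.1.2 (add not E):
                × closes — contains both E and not E.
          branch 1.2.2 (add (C and (A or A))):
            (C and (A or A)): α-rule — add C, (A or A).
            (E or not E): β-rule — branch into E  //  not E.
              branch 1.2.2.1 (add E):
                (A or A): β-rule — branch into A  //  A.
                  branch 1.2.2.1.1 (add A):
                    ○ open, literals {A=true, B=true, C=true, E=true}.
                  branch 1.2.2.1.2 (add A):
                    ○ open, literals {A=true, B=true, C=true, E=true}.
              branch 1.2.2.2 (add not E):
                (A or A): β-rule — branch into A  //  A.
                  branch 1.2.2.2.1 (add A):
                    ○ open, literals {A=true, B=true, C=true, E=false}.
                  branch 1.2.2.2.2 (add A):
                    ○ open, literals {A=true, B=true, C=true, E=false}.
  branch 2 (add (not A and B)):
    (not A and B): α-rule — add not A, B.
    × closes — contains both A and not A.
2 branches closed, 6 open.
Each open branch fixes some atoms; the unmentioned ones are free. Counting distinct full assignments: branch {A=true, B=true, E=false} (C, D) contributes 4 new; branch {A=true, B=true, C=true, E=true} (D) contributes 2 new; branch {A=true, B=true, C=true, E=true} (D) contributes 0 new; branch {A=true, B=true, C=true, E=true} (D) contributes 0 new; branch {A=true, B=true, C=true, E=false} (D) contributes 0 new; branch {A=true, B=true, C=true, E=false} (D) contributes 0 new. Total: 6.

6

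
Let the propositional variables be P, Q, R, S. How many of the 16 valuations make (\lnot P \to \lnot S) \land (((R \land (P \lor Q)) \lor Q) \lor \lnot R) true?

11

Initial set: {((\lnot P \to \lnot S) \land (((R \land (P \lor Q)) \lor Q) \lor \lnot R))}.
((\lnot P \to \lnot S) \land (((R \land (P \lor Q)) \lor Q) \lor \lnot R)): α-rule — add (\lnot P \to \lnot S), (((R \land (P \lor Q)) \lor Q) \lor \lnot R).
(\lnot P \to \lnot S): β-rule — branch into \lnot \lnot P  //  \lnot S.
  branch 1 (add \lnot \lnot P):
    (((R \land (P \lor Q)) \lor Q) \lor \lnot R): β-rule — branch into ((R \land (P \lor Q)) \lor Q)  //  \lnot R.
      branch 1.1 (add ((R \land (P \lor Q)) \lor Q)):
        ((R \land (P \lor Q)) \lor Q): β-rule — branch into (R \land (P \lor Q))  //  Q.
          branch 1.1.1 (add (R \land (P \lor Q))):
            (R \land (P \lor Q)): α-rule — add R, (P \lor Q).
            (P \lor Q): β-rule — branch into P  //  Q.
              branch 1.1.1.1 (add P):
                ○ open, literals {P=1, R=1}.
              branch 1.1.1.2 (add Q):
                ○ open, literals {P=1, Q=1, R=1}.
          branch 1.1.2 (add Q):
            ○ open, literals {P=1, Q=1}.
      branch 1.2 (add \lnot R):
        ○ open, literals {P=1, R=0}.
  branch 2 (add \lnot S):
    (((R \land (P \lor Q)) \lor Q) \lor \lnot R): β-rule — branch into ((R \land (P \lor Q)) \lor Q)  //  \lnot R.
      branch 2.1 (add ((R \land (P \lor Q)) \lor Q)):
        ((R \land (P \lor Q)) \lor Q): β-rule — branch into (R \land (P \lor Q))  //  Q.
          branch 2.1.1 (add (R \land (P \lor Q))):
            (R \land (P \lor Q)): α-rule — add R, (P \lor Q).
            (P \lor Q): β-rule — branch into P  //  Q.
              branch 2.1.1.1 (add P):
                ○ open, literals {P=1, R=1, S=0}.
              branch 2.1.1.2 (add Q):
                ○ open, literals {Q=1, R=1, S=0}.
          branch 2.1.2 (add Q):
            ○ open, literals {Q=1, S=0}.
      branch 2.2 (add \lnot R):
        ○ open, literals {R=0, S=0}.
0 branches closed, 8 open.
Each open branch fixes some atoms; the unmentioned ones are free. Counting distinct full assignments: branch {P=1, R=1} (Q, S) contributes 4 new; branch {P=1, Q=1, R=1} (S) contributes 0 new; branch {P=1, Q=1} (R, S) contributes 2 new; branch {P=1, R=0} (Q, S) contributes 2 new; branch {P=1, R=1, S=0} (Q) contributes 0 new; branch {Q=1, R=1, S=0} (P) contributes 1 new; branch {Q=1, S=0} (P, R) contributes 1 new; branch {R=0, S=0} (P, Q) contributes 1 new. Total: 11.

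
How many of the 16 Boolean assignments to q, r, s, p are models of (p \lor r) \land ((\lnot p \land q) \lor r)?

Initial set: {T ((p \lor r) \land ((\lnot p \land q) \lor r))}.
T ((p \lor r) \land ((\lnot p \land q) \lor r)): α-rule — add T (p \lor r), T ((\lnot p \land q) \lor r).
T (p \lor r): β-rule — branch into T p  //  T r.
  branch 1 (add T p):
    T ((\lnot p \land q) \lor r): β-rule — branch into T (\lnot p \land q)  //  T r.
      branch 1.1 (add T (\lnot p \land q)):
        T (\lnot p \land q): α-rule — add T \lnot p, T q.
        × closes — contains both p and \lnot p.
      branch 1.2 (add T r):
        ○ open, literals {p=true, r=true}.
  branch 2 (add T r):
    T ((\lnot p \land q) \lor r): β-rule — branch into T (\lnot p \land q)  //  T r.
      branch 2.1 (add T (\lnot p \land q)):
        T (\lnot p \land q): α-rule — add T \lnot p, T q.
        ○ open, literals {p=false, q=true, r=true}.
      branch 2.2 (add T r):
        ○ open, literals {r=true}.
1 branch closed, 3 open.
Each open branch fixes some atoms; the unmentioned ones are free. Counting distinct full assignments: branch {p=true, r=true} (q, s) contributes 4 new; branch {p=false, q=true, r=true} (s) contributes 2 new; branch {r=true} (q, s, p) contributes 2 new. Total: 8.

8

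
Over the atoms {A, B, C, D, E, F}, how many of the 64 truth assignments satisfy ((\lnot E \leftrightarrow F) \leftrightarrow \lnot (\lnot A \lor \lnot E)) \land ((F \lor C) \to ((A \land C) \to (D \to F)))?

Initial set: {(((\lnot E \leftrightarrow F) \leftrightarrow \lnot (\lnot A \lor \lnot E)) \land ((F \lor C) \to ((A \land C) \to (D \to F))))}.
(((\lnot E \leftrightarrow F) \leftrightarrow \lnot (\lnot A \lor \lnot E)) \land ((F \lor C) \to ((A \land C) \to (D \to F)))): α-rule — add ((\lnot E \leftrightarrow F) \leftrightarrow \lnot (\lnot A \lor \lnot E)), ((F \lor C) \to ((A \land C) \to (D \to F))).
((\lnot E \leftrightarrow F) \leftrightarrow \lnot (\lnot A \lor \lnot E)): β-rule — branch into (\lnot E \leftrightarrow F), \lnot (\lnot A \lor \lnot E)  //  \lnot (\lnot E \leftrightarrow F), \lnot \lnot (\lnot A \lor \lnot E).
  branch 1 (add (\lnot E \leftrightarrow F), \lnot (\lnot A \lor \lnot E)):
    \lnot (\lnot A \lor \lnot E): α-rule — add \lnot \lnot A, \lnot \lnot E.
    ((F \lor C) \to ((A \land C) \to (D \to F))): β-rule — branch into \lnot (F \lor C)  //  ((A \land C) \to (D \to F)).
      branch 1.1 (add \lnot (F \lor C)):
        \lnot (F \lor C): α-rule — add \lnot F, \lnot C.
        (\lnot E \leftrightarrow F): β-rule — branch into \lnot E, F  //  \lnot \lnot E, \lnot F.
          branch 1.1.1 (add \lnot E, F):
            × closes — contains both E and \lnot E.
          branch 1.1.2 (add \lnot \lnot E, \lnot F):
            ○ open, literals {A=true, C=false, E=true, F=false}.
      branch 1.2 (add ((A \land C) \to (D \to F))):
        (\lnot E \leftrightarrow F): β-rule — branch into \lnot E, F  //  \lnot \lnot E, \lnot F.
          branch 1.2.1 (add \lnot E, F):
            × closes — contains both E and \lnot E.
          branch 1.2.2 (add \lnot \lnot E, \lnot F):
            ((A \land C) \to (D \to F)): β-rule — branch into \lnot (A \land C)  //  (D \to F).
              branch 1.2.2.1 (add \lnot (A \land C)):
                \lnot (A \land C): β-rule — branch into \lnot A  //  \lnot C.
                  branch 1.2.2.1.1 (add \lnot A):
                    × closes — contains both A and \lnot A.
                  branch 1.2.2.1.2 (add \lnot C):
                    ○ open, literals {A=true, C=false, E=true, F=false}.
              branch 1.2.2.2 (add (D \to F)):
                (D \to F): β-rule — branch into \lnot D  //  F.
                  branch 1.2.2.2.1 (add \lnot D):
                    ○ open, literals {A=true, D=false, E=true, F=false}.
                  branch 1.2.2.2.2 (add F):
                    × closes — contains both F and \lnot F.
  branch 2 (add \lnot (\lnot E \leftrightarrow F), \lnot \lnot (\lnot A \lor \lnot E)):
    ((F \lor C) \to ((A \land C) \to (D \to F))): β-rule — branch into \lnot (F \lor C)  //  ((A \land C) \to (D \to F)).
      branch 2.1 (add \lnot (F \lor C)):
        \lnot (F \lor C): α-rule — add \lnot F, \lnot C.
        \lnot (\lnot E \leftrightarrow F): β-rule — branch into \lnot E, \lnot F  //  \lnot \lnot E, F.
          branch 2.1.1 (add \lnot E, \lnot F):
            \lnot \lnot (\lnot A \lor \lnot E): β-rule — branch into \lnot A  //  \lnot E.
              branch 2.1.1.1 (add \lnot A):
                ○ open, literals {A=false, C=false, E=false, F=false}.
              branch 2.1.1.2 (add \lnot E):
                ○ open, literals {C=false, E=false, F=false}.
          branch 2.1.2 (add \lnot \lnot E, F):
            × closes — contains both F and \lnot F.
      branch 2.2 (add ((A \land C) \to (D \to F))):
        \lnot (\lnot E \leftrightarrow F): β-rule — branch into \lnot E, \lnot F  //  \lnot \lnot E, F.
          branch 2.2.1 (add \lnot E, \lnot F):
            \lnot \lnot (\lnot A \lor \lnot E): β-rule — branch into \lnot A  //  \lnot E.
              branch 2.2.1.1 (add \lnot A):
                ((A \land C) \to (D \to F)): β-rule — branch into \lnot (A \land C)  //  (D \to F).
                  branch 2.2.1.1.1 (add \lnot (A \land C)):
                    \lnot (A \land C): β-rule — branch into \lnot A  //  \lnot C.
                      branch 2.2.1.1.1.1 (add \lnot A):
                        ○ open, literals {A=false, E=false, F=false}.
                      branch 2.2.1.1.1.2 (add \lnot C):
                        ○ open, literals {A=false, C=false, E=false, F=false}.
                  branch 2.2.1.1.2 (add (D \to F)):
                    (D \to F): β-rule — branch into \lnot D  //  F.
                      branch 2.2.1.1.2.1 (add \lnot D):
                        ○ open, literals {A=false, D=false, E=false, F=false}.
                      branch 2.2.1.1.2.2 (add F):
                        × closes — contains both F and \lnot F.
              branch 2.2.1.2 (add \lnot E):
                ((A \land C) \to (D \to F)): β-rule — branch into \lnot (A \land C)  //  (D \to F).
                  branch 2.2.1.2.1 (add \lnot (A \land C)):
                    \lnot (A \land C): β-rule — branch into \lnot A  //  \lnot C.
                      branch 2.2.1.2.1.1 (add \lnot A):
                        ○ open, literals {A=false, E=false, F=false}.
                      branch 2.2.1.2.1.2 (add \lnot C):
                        ○ open, literals {C=false, E=false, F=false}.
                  branch 2.2.1.2.2 (add (D \to F)):
                    (D \to F): β-rule — branch into \lnot D  //  F.
                      branch 2.2.1.2.2.1 (add \lnot D):
                        ○ open, literals {D=false, E=false, F=false}.
                      branch 2.2.1.2.2.2 (add F):
                        × closes — contains both F and \lnot F.
          branch 2.2.2 (add \lnot \lnot E, F):
            \lnot \lnot (\lnot A \lor \lnot E): β-rule — branch into \lnot A  //  \lnot E.
              branch 2.2.2.1 (add \lnot A):
                ((A \land C) \to (D \to F)): β-rule — branch into \lnot (A \land C)  //  (D \to F).
                  branch 2.2.2.1.1 (add \lnot (A \land C)):
                    \lnot (A \land C): β-rule — branch into \lnot A  //  \lnot C.
                      branch 2.2.2.1.1.1 (add \lnot A):
                        ○ open, literals {A=false, E=true, F=true}.
                      branch 2.2.2.1.1.2 (add \lnot C):
                        ○ open, literals {A=false, C=false, E=true, F=true}.
                  branch 2.2.2.1.2 (add (D \to F)):
                    (D \to F): β-rule — branch into \lnot D  //  F.
                      branch 2.2.2.1.2.1 (add \lnot D):
                        ○ open, literals {A=false, D=false, E=true, F=true}.
                      branch 2.2.2.1.2.2 (add F):
                        ○ open, literals {A=false, E=true, F=true}.
              branch 2.2.2.2 (add \lnot E):
                × closes — contains both E and \lnot E.
8 branches closed, 15 open.
Each open branch fixes some atoms; the unmentioned ones are free. Counting distinct full assignments: branch {A=true, C=false, E=true, F=false} (B, D) contributes 4 new; branch {A=true, C=false, E=true, F=false} (B, D) contributes 0 new; branch {A=true, D=false, E=true, F=false} (B, C) contributes 2 new; branch {A=false, C=false, E=false, F=false} (B, D) contributes 4 new; branch {C=false, E=false, F=false} (A, B, D) contributes 4 new; branch {A=false, E=false, F=false} (B, C, D) contributes 4 new; branch {A=false, C=false, E=false, F=false} (B, D) contributes 0 new; branch {A=false, D=false, E=false, F=false} (B, C) contributes 0 new; branch {A=false, E=false, F=false} (B, C, D) contributes 0 new; branch {C=false, E=false, F=false} (A, B, D) contributes 0 new; branch {D=false, E=false, F=false} (A, B, C) contributes 2 new; branch {A=false, E=true, F=true} (B, C, D) contributes 8 new; branch {A=false, C=false, E=true, F=true} (B, D) contributes 0 new; branch {A=false, D=false, E=true, F=true} (B, C) contributes 0 new; branch {A=false, E=true, F=true} (B, C, D) contributes 0 new. Total: 28.

28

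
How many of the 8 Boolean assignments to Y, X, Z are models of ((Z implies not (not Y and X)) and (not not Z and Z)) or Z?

Initial set: {(((Z implies not (not Y and X)) and (not not Z and Z)) or Z)}.
(((Z implies not (not Y and X)) and (not not Z and Z)) or Z): β-rule — branch into ((Z implies not (not Y and X)) and (not not Z and Z))  //  Z.
  branch 1 (add ((Z implies not (not Y and X)) and (not not Z and Z))):
    ((Z implies not (not Y and X)) and (not not Z and Z)): α-rule — add (Z implies not (not Y and X)), (not not Z and Z).
    (not not Z and Z): α-rule — add not not Z, Z.
    not not Z: drop double negation, giving Z.
    (Z implies not (not Y and X)): β-rule — branch into not Z  //  not (not Y and X).
      branch 1.1 (add not Z):
        × closes — contains both Z and not Z.
      branch 1.2 (add not (not Y and X)):
        not (not Y and X): β-rule — branch into not not Y  //  not X.
          branch 1.2.1 (add not not Y):
            ○ open, literals {Y=true, Z=true}.
          branch 1.2.2 (add not X):
            ○ open, literals {X=false, Z=true}.
  branch 2 (add Z):
    ○ open, literals {Z=true}.
1 branch closed, 3 open.
Each open branch fixes some atoms; the unmentioned ones are free. Counting distinct full assignments: branch {Y=true, Z=true} (X) contributes 2 new; branch {X=false, Z=true} (Y) contributes 1 new; branch {Z=true} (Y, X) contributes 1 new. Total: 4.

4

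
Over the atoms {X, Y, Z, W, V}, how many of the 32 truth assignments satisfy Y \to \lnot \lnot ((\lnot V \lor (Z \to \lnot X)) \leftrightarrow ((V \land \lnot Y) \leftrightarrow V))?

26

Initial set: {(Y \to \lnot \lnot ((\lnot V \lor (Z \to \lnot X)) \leftrightarrow ((V \land \lnot Y) \leftrightarrow V)))}.
(Y \to \lnot \lnot ((\lnot V \lor (Z \to \lnot X)) \leftrightarrow ((V \land \lnot Y) \leftrightarrow V))): β-rule — branch into \lnot Y  //  \lnot \lnot ((\lnot V \lor (Z \to \lnot X)) \leftrightarrow ((V \land \lnot Y) \leftrightarrow V)).
  branch 1 (add \lnot Y):
    ○ open, literals {Y=0}.
  branch 2 (add \lnot \lnot ((\lnot V \lor (Z \to \lnot X)) \leftrightarrow ((V \land \lnot Y) \leftrightarrow V))):
    \lnot \lnot ((\lnot V \lor (Z \to \lnot X)) \leftrightarrow ((V \land \lnot Y) \leftrightarrow V)): drop double negation, giving ((\lnot V \lor (Z \to \lnot X)) \leftrightarrow ((V \land \lnot Y) \leftrightarrow V)).
    ((\lnot V \lor (Z \to \lnot X)) \leftrightarrow ((V \land \lnot Y) \leftrightarrow V)): β-rule — branch into (\lnot V \lor (Z \to \lnot X)), ((V \land \lnot Y) \leftrightarrow V)  //  \lnot (\lnot V \lor (Z \to \lnot X)), \lnot ((V \land \lnot Y) \leftrightarrow V).
      branch 2.1 (add (\lnot V \lor (Z \to \lnot X)), ((V \land \lnot Y) \leftrightarrow V)):
        (\lnot V \lor (Z \to \lnot X)): β-rule — branch into \lnot V  //  (Z \to \lnot X).
          branch 2.1.1 (add \lnot V):
            ((V \land \lnot Y) \leftrightarrow V): β-rule — branch into (V \land \lnot Y), V  //  \lnot (V \land \lnot Y), \lnot V.
              branch 2.1.1.1 (add (V \land \lnot Y), V):
                × closes — contains both V and \lnot V.
              branch 2.1.1.2 (add \lnot (V \land \lnot Y), \lnot V):
                \lnot (V \land \lnot Y): β-rule — branch into \lnot V  //  \lnot \lnot Y.
                  branch 2.1.1.2.1 (add \lnot V):
                    ○ open, literals {V=0}.
                  branch 2.1.1.2.2 (add \lnot \lnot Y):
                    ○ open, literals {V=0, Y=1}.
          branch 2.1.2 (add (Z \to \lnot X)):
            ((V \land \lnot Y) \leftrightarrow V): β-rule — branch into (V \land \lnot Y), V  //  \lnot (V \land \lnot Y), \lnot V.
              branch 2.1.2.1 (add (V \land \lnot Y), V):
                (V \land \lnot Y): α-rule — add V, \lnot Y.
                (Z \to \lnot X): β-rule — branch into \lnot Z  //  \lnot X.
                  branch 2.1.2.1.1 (add \lnot Z):
                    ○ open, literals {V=1, Y=0, Z=0}.
                  branch 2.1.2.1.2 (add \lnot X):
                    ○ open, literals {V=1, X=0, Y=0}.
              branch 2.1.2.2 (add \lnot (V \land \lnot Y), \lnot V):
                (Z \to \lnot X): β-rule — branch into \lnot Z  //  \lnot X.
                  branch 2.1.2.2.1 (add \lnot Z):
                    \lnot (V \land \lnot Y): β-rule — branch into \lnot V  //  \lnot \lnot Y.
                      branch 2.1.2.2.1.1 (add \lnot V):
                        ○ open, literals {V=0, Z=0}.
                      branch 2.1.2.2.1.2 (add \lnot \lnot Y):
                        ○ open, literals {V=0, Y=1, Z=0}.
                  branch 2.1.2.2.2 (add \lnot X):
                    \lnot (V \land \lnot Y): β-rule — branch into \lnot V  //  \lnot \lnot Y.
                      branch 2.1.2.2.2.1 (add \lnot V):
                        ○ open, literals {V=0, X=0}.
                      branch 2.1.2.2.2.2 (add \lnot \lnot Y):
                        ○ open, literals {V=0, X=0, Y=1}.
      branch 2.2 (add \lnot (\lnot V \lor (Z \to \lnot X)), \lnot ((V \land \lnot Y) \leftrightarrow V)):
        \lnot (\lnot V \lor (Z \to \lnot X)): α-rule — add \lnot \lnot V, \lnot (Z \to \lnot X).
        \lnot (Z \to \lnot X): α-rule — add Z, \lnot \lnot X.
        \lnot ((V \land \lnot Y) \leftrightarrow V): β-rule — branch into (V \land \lnot Y), \lnot V  //  \lnot (V \land \lnot Y), V.
          branch 2.2.1 (add (V \land \lnot Y), \lnot V):
            × closes — contains both V and \lnot V.
          branch 2.2.2 (add \lnot (V \land \lnot Y), V):
            \lnot (V \land \lnot Y): β-rule — branch into \lnot V  //  \lnot \lnot Y.
              branch 2.2.2.1 (add \lnot V):
                × closes — contains both V and \lnot V.
              branch 2.2.2.2 (add \lnot \lnot Y):
                ○ open, literals {V=1, X=1, Y=1, Z=1}.
3 branches closed, 10 open.
Each open branch fixes some atoms; the unmentioned ones are free. Counting distinct full assignments: branch {Y=0} (X, Z, W, V) contributes 16 new; branch {V=0} (X, Y, Z, W) contributes 8 new; branch {V=0, Y=1} (X, Z, W) contributes 0 new; branch {V=1, Y=0, Z=0} (X, W) contributes 0 new; branch {V=1, X=0, Y=0} (Z, W) contributes 0 new; branch {V=0, Z=0} (X, Y, W) contributes 0 new; branch {V=0, Y=1, Z=0} (X, W) contributes 0 new; branch {V=0, X=0} (Y, Z, W) contributes 0 new; branch {V=0, X=0, Y=1} (Z, W) contributes 0 new; branch {V=1, X=1, Y=1, Z=1} (W) contributes 2 new. Total: 26.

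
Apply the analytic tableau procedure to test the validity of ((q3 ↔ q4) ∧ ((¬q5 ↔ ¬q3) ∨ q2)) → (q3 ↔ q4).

Assume the negation and expand:
Initial set: {¬(((q3 ↔ q4) ∧ ((¬q5 ↔ ¬q3) ∨ q2)) → (q3 ↔ q4))}.
¬(((q3 ↔ q4) ∧ ((¬q5 ↔ ¬q3) ∨ q2)) → (q3 ↔ q4)): α-rule — add ((q3 ↔ q4) ∧ ((¬q5 ↔ ¬q3) ∨ q2)), ¬(q3 ↔ q4).
((q3 ↔ q4) ∧ ((¬q5 ↔ ¬q3) ∨ q2)): α-rule — add (q3 ↔ q4), ((¬q5 ↔ ¬q3) ∨ q2).
¬(q3 ↔ q4): β-rule — branch into q3, ¬q4  //  ¬q3, q4.
  branch 1 (add q3, ¬q4):
    (q3 ↔ q4): β-rule — branch into q3, q4  //  ¬q3, ¬q4.
      branch 1.1 (add q3, q4):
        × closes — contains both q4 and ¬q4.
      branch 1.2 (add ¬q3, ¬q4):
        × closes — contains both q3 and ¬q3.
  branch 2 (add ¬q3, q4):
    (q3 ↔ q4): β-rule — branch into q3, q4  //  ¬q3, ¬q4.
      branch 2.1 (add q3, q4):
        × closes — contains both q3 and ¬q3.
      branch 2.2 (add ¬q3, ¬q4):
        × closes — contains both q4 and ¬q4.
All 4 branches close.
Every branch closed, so the negation is unsatisfiable and the formula is valid.

Valid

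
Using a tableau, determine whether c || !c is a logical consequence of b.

Initial set: {b; !(c || !c)}.
!(c || !c): α-rule — add !c, !!c.
× closes — contains both c and !c.
All 1 branch closes.
Every branch closed, so the premises entail the conclusion.

Yes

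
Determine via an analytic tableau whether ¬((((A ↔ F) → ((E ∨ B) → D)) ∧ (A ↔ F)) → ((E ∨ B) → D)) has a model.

Unsatisfiable

Initial set: {¬((((A ↔ F) → ((E ∨ B) → D)) ∧ (A ↔ F)) → ((E ∨ B) → D))}.
¬((((A ↔ F) → ((E ∨ B) → D)) ∧ (A ↔ F)) → ((E ∨ B) → D)): α-rule — add (((A ↔ F) → ((E ∨ B) → D)) ∧ (A ↔ F)), ¬((E ∨ B) → D).
(((A ↔ F) → ((E ∨ B) → D)) ∧ (A ↔ F)): α-rule — add ((A ↔ F) → ((E ∨ B) → D)), (A ↔ F).
¬((E ∨ B) → D): α-rule — add (E ∨ B), ¬D.
((A ↔ F) → ((E ∨ B) → D)): β-rule — branch into ¬(A ↔ F)  //  ((E ∨ B) → D).
  branch 1 (add ¬(A ↔ F)):
    (A ↔ F): β-rule — branch into A, F  //  ¬A, ¬F.
      branch 1.1 (add A, F):
        (E ∨ B): β-rule — branch into E  //  B.
          branch 1.1.1 (add E):
            ¬(A ↔ F): β-rule — branch into A, ¬F  //  ¬A, F.
              branch 1.1.1.1 (add A, ¬F):
                × closes — contains both F and ¬F.
              branch 1.1.1.2 (add ¬A, F):
                × closes — contains both A and ¬A.
          branch 1.1.2 (add B):
            ¬(A ↔ F): β-rule — branch into A, ¬F  //  ¬A, F.
              branch 1.1.2.1 (add A, ¬F):
                × closes — contains both F and ¬F.
              branch 1.1.2.2 (add ¬A, F):
                × closes — contains both A and ¬A.
      branch 1.2 (add ¬A, ¬F):
        (E ∨ B): β-rule — branch into E  //  B.
          branch 1.2.1 (add E):
            ¬(A ↔ F): β-rule — branch into A, ¬F  //  ¬A, F.
              branch 1.2.1.1 (add A, ¬F):
                × closes — contains both A and ¬A.
              branch 1.2.1.2 (add ¬A, F):
                × closes — contains both F and ¬F.
          branch 1.2.2 (add B):
            ¬(A ↔ F): β-rule — branch into A, ¬F  //  ¬A, F.
              branch 1.2.2.1 (add A, ¬F):
                × closes — contains both A and ¬A.
              branch 1.2.2.2 (add ¬A, F):
                × closes — contains both F and ¬F.
  branch 2 (add ((E ∨ B) → D)):
    (A ↔ F): β-rule — branch into A, F  //  ¬A, ¬F.
      branch 2.1 (add A, F):
        (E ∨ B): β-rule — branch into E  //  B.
          branch 2.1.1 (add E):
            ((E ∨ B) → D): β-rule — branch into ¬(E ∨ B)  //  D.
              branch 2.1.1.1 (add ¬(E ∨ B)):
                ¬(E ∨ B): α-rule — add ¬E, ¬B.
                × closes — contains both E and ¬E.
              branch 2.1.1.2 (add D):
                × closes — contains both D and ¬D.
          branch 2.1.2 (add B):
            ((E ∨ B) → D): β-rule — branch into ¬(E ∨ B)  //  D.
              branch 2.1.2.1 (add ¬(E ∨ B)):
                ¬(E ∨ B): α-rule — add ¬E, ¬B.
                × closes — contains both B and ¬B.
              branch 2.1.2.2 (add D):
                × closes — contains both D and ¬D.
      branch 2.2 (add ¬A, ¬F):
        (E ∨ B): β-rule — branch into E  //  B.
          branch 2.2.1 (add E):
            ((E ∨ B) → D): β-rule — branch into ¬(E ∨ B)  //  D.
              branch 2.2.1.1 (add ¬(E ∨ B)):
                ¬(E ∨ B): α-rule — add ¬E, ¬B.
                × closes — contains both E and ¬E.
              branch 2.2.1.2 (add D):
                × closes — contains both D and ¬D.
          branch 2.2.2 (add B):
            ((E ∨ B) → D): β-rule — branch into ¬(E ∨ B)  //  D.
              branch 2.2.2.1 (add ¬(E ∨ B)):
                ¬(E ∨ B): α-rule — add ¬E, ¬B.
                × closes — contains both B and ¬B.
              branch 2.2.2.2 (add D):
                × closes — contains both D and ¬D.
All 16 branches close.
Every branch closed; the formula is unsatisfiable.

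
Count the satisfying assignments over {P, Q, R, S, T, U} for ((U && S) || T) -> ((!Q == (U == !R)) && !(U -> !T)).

32

Initial set: {(((U && S) || T) -> ((!Q == (U == !R)) && !(U -> !T)))}.
(((U && S) || T) -> ((!Q == (U == !R)) && !(U -> !T))): β-rule — branch into !((U && S) || T)  //  ((!Q == (U == !R)) && !(U -> !T)).
  branch 1 (add !((U && S) || T)):
    !((U && S) || T): α-rule — add !(U && S), !T.
    !(U && S): β-rule — branch into !U  //  !S.
      branch 1.1 (add !U):
        ○ open, literals {T=0, U=0}.
      branch 1.2 (add !S):
        ○ open, literals {S=0, T=0}.
  branch 2 (add ((!Q == (U == !R)) && !(U -> !T))):
    ((!Q == (U == !R)) && !(U -> !T)): α-rule — add (!Q == (U == !R)), !(U -> !T).
    !(U -> !T): α-rule — add U, !!T.
    (!Q == (U == !R)): β-rule — branch into !Q, (U == !R)  //  !!Q, !(U == !R).
      branch 2.1 (add !Q, (U == !R)):
        (U == !R): β-rule — branch into U, !R  //  !U, !!R.
          branch 2.1.1 (add U, !R):
            ○ open, literals {Q=0, R=0, T=1, U=1}.
          branch 2.1.2 (add !U, !!R):
            × closes — contains both U and !U.
      branch 2.2 (add !!Q, !(U == !R)):
        !(U == !R): β-rule — branch into U, !!R  //  !U, !R.
          branch 2.2.1 (add U, !!R):
            ○ open, literals {Q=1, R=1, T=1, U=1}.
          branch 2.2.2 (add !U, !R):
            × closes — contains both U and !U.
2 branches closed, 4 open.
Each open branch fixes some atoms; the unmentioned ones are free. Counting distinct full assignments: branch {T=0, U=0} (P, Q, R, S) contributes 16 new; branch {S=0, T=0} (P, Q, R, U) contributes 8 new; branch {Q=0, R=0, T=1, U=1} (P, S) contributes 4 new; branch {Q=1, R=1, T=1, U=1} (P, S) contributes 4 new. Total: 32.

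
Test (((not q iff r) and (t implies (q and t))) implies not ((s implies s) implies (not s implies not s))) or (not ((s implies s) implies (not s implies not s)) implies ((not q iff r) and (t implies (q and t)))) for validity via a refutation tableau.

Assume the negation and expand:
Initial set: {F ((((not q iff r) and (t implies (q and t))) implies not ((s implies s) implies (not s implies not s))) or (not ((s implies s) implies (not s implies not s)) implies ((not q iff r) and (t implies (q and t)))))}.
F ((((not q iff r) and (t implies (q and t))) implies not ((s implies s) implies (not s implies not s))) or (not ((s implies s) implies (not s implies not s)) implies ((not q iff r) and (t implies (q and t))))): α-rule — add F (((not q iff r) and (t implies (q and t))) implies not ((s implies s) implies (not s implies not s))), F (not ((s implies s) implies (not s implies not s)) implies ((not q iff r) and (t implies (q and t)))).
F (((not q iff r) and (t implies (q and t))) implies not ((s implies s) implies (not s implies not s))): α-rule — add T ((not q iff r) and (t implies (q and t))), F not ((s implies s) implies (not s implies not s)).
F (not ((s implies s) implies (not s implies not s)) implies ((not q iff r) and (t implies (q and t)))): α-rule — add T not ((s implies s) implies (not s implies not s)), F ((not q iff r) and (t implies (q and t))).
T ((not q iff r) and (t implies (q and t))): α-rule — add T (not q iff r), T (t implies (q and t)).
T not ((s implies s) implies (not s implies not s)): α-rule — add T (s implies s), F (not s implies not s).
F (not s implies not s): α-rule — add T not s, F not s.
× closes — contains both s and not s.
All 1 branch closes.
Every branch closed, so the negation is unsatisfiable and the formula is valid.

Valid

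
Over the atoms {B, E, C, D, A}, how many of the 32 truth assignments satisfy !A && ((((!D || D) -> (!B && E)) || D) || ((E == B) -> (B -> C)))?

Initial set: {(!A && ((((!D || D) -> (!B && E)) || D) || ((E == B) -> (B -> C))))}.
(!A && ((((!D || D) -> (!B && E)) || D) || ((E == B) -> (B -> C)))): α-rule — add !A, ((((!D || D) -> (!B && E)) || D) || ((E == B) -> (B -> C))).
((((!D || D) -> (!B && E)) || D) || ((E == B) -> (B -> C))): β-rule — branch into (((!D || D) -> (!B && E)) || D)  //  ((E == B) -> (B -> C)).
  branch 1 (add (((!D || D) -> (!B && E)) || D)):
    (((!D || D) -> (!B && E)) || D): β-rule — branch into ((!D || D) -> (!B && E))  //  D.
      branch 1.1 (add ((!D || D) -> (!B && E))):
        ((!D || D) -> (!B && E)): β-rule — branch into !(!D || D)  //  (!B && E).
          branch 1.1.1 (add !(!D || D)):
            !(!D || D): α-rule — add !!D, !D.
            × closes — contains both D and !D.
          branch 1.1.2 (add (!B && E)):
            (!B && E): α-rule — add !B, E.
            ○ open, literals {A=0, B=0, E=1}.
      branch 1.2 (add D):
        ○ open, literals {A=0, D=1}.
  branch 2 (add ((E == B) -> (B -> C))):
    ((E == B) -> (B -> C)): β-rule — branch into !(E == B)  //  (B -> C).
      branch 2.1 (add !(E == B)):
        !(E == B): β-rule — branch into E, !B  //  !E, B.
          branch 2.1.1 (add E, !B):
            ○ open, literals {A=0, B=0, E=1}.
          branch 2.1.2 (add !E, B):
            ○ open, literals {A=0, B=1, E=0}.
      branch 2.2 (add (B -> C)):
        (B -> C): β-rule — branch into !B  //  C.
          branch 2.2.1 (add !B):
            ○ open, literals {A=0, B=0}.
          branch 2.2.2 (add C):
            ○ open, literals {A=0, C=1}.
1 branch closed, 6 open.
Each open branch fixes some atoms; the unmentioned ones are free. Counting distinct full assignments: branch {A=0, B=0, E=1} (C, D) contributes 4 new; branch {A=0, D=1} (B, E, C) contributes 6 new; branch {A=0, B=0, E=1} (C, D) contributes 0 new; branch {A=0, B=1, E=0} (C, D) contributes 2 new; branch {A=0, B=0} (E, C, D) contributes 2 new; branch {A=0, C=1} (B, E, D) contributes 1 new. Total: 15.

15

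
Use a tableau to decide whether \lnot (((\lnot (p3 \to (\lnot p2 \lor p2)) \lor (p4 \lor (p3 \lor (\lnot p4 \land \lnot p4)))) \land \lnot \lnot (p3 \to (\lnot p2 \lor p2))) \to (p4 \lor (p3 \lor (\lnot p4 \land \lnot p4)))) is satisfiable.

Unsatisfiable

Initial set: {\lnot (((\lnot (p3 \to (\lnot p2 \lor p2)) \lor (p4 \lor (p3 \lor (\lnot p4 \land \lnot p4)))) \land \lnot \lnot (p3 \to (\lnot p2 \lor p2))) \to (p4 \lor (p3 \lor (\lnot p4 \land \lnot p4))))}.
\lnot (((\lnot (p3 \to (\lnot p2 \lor p2)) \lor (p4 \lor (p3 \lor (\lnot p4 \land \lnot p4)))) \land \lnot \lnot (p3 \to (\lnot p2 \lor p2))) \to (p4 \lor (p3 \lor (\lnot p4 \land \lnot p4)))): α-rule — add ((\lnot (p3 \to (\lnot p2 \lor p2)) \lor (p4 \lor (p3 \lor (\lnot p4 \land \lnot p4)))) \land \lnot \lnot (p3 \to (\lnot p2 \lor p2))), \lnot (p4 \lor (p3 \lor (\lnot p4 \land \lnot p4))).
((\lnot (p3 \to (\lnot p2 \lor p2)) \lor (p4 \lor (p3 \lor (\lnot p4 \land \lnot p4)))) \land \lnot \lnot (p3 \to (\lnot p2 \lor p2))): α-rule — add (\lnot (p3 \to (\lnot p2 \lor p2)) \lor (p4 \lor (p3 \lor (\lnot p4 \land \lnot p4)))), \lnot \lnot (p3 \to (\lnot p2 \lor p2)).
\lnot (p4 \lor (p3 \lor (\lnot p4 \land \lnot p4))): α-rule — add \lnot p4, \lnot (p3 \lor (\lnot p4 \land \lnot p4)).
\lnot \lnot (p3 \to (\lnot p2 \lor p2)): drop double negation, giving (p3 \to (\lnot p2 \lor p2)).
\lnot (p3 \lor (\lnot p4 \land \lnot p4)): α-rule — add \lnot p3, \lnot (\lnot p4 \land \lnot p4).
(\lnot (p3 \to (\lnot p2 \lor p2)) \lor (p4 \lor (p3 \lor (\lnot p4 \land \lnot p4)))): β-rule — branch into \lnot (p3 \to (\lnot p2 \lor p2))  //  (p4 \lor (p3 \lor (\lnot p4 \land \lnot p4))).
  branch 1 (add \lnot (p3 \to (\lnot p2 \lor p2))):
    \lnot (p3 \to (\lnot p2 \lor p2)): α-rule — add p3, \lnot (\lnot p2 \lor p2).
    × closes — contains both p3 and \lnot p3.
  branch 2 (add (p4 \lor (p3 \lor (\lnot p4 \land \lnot p4)))):
    (p3 \to (\lnot p2 \lor p2)): β-rule — branch into \lnot p3  //  (\lnot p2 \lor p2).
      branch 2.1 (add \lnot p3):
        \lnot (\lnot p4 \land \lnot p4): β-rule — branch into \lnot \lnot p4  //  \lnot \lnot p4.
          branch 2.1.1 (add \lnot \lnot p4):
            × closes — contains both p4 and \lnot p4.
          branch 2.1.2 (add \lnot \lnot p4):
            × closes — contains both p4 and \lnot p4.
      branch 2.2 (add (\lnot p2 \lor p2)):
        \lnot (\lnot p4 \land \lnot p4): β-rule — branch into \lnot \lnot p4  //  \lnot \lnot p4.
          branch 2.2.1 (add \lnot \lnot p4):
            × closes — contains both p4 and \lnot p4.
          branch 2.2.2 (add \lnot \lnot p4):
            × closes — contains both p4 and \lnot p4.
All 5 branches close.
Every branch closed; the formula is unsatisfiable.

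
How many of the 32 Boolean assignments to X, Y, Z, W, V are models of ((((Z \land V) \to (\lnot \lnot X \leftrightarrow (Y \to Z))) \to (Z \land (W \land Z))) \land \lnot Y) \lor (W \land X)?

11

Initial set: {(((((Z \land V) \to (\lnot \lnot X \leftrightarrow (Y \to Z))) \to (Z \land (W \land Z))) \land \lnot Y) \lor (W \land X))}.
(((((Z \land V) \to (\lnot \lnot X \leftrightarrow (Y \to Z))) \to (Z \land (W \land Z))) \land \lnot Y) \lor (W \land X)): β-rule — branch into ((((Z \land V) \to (\lnot \lnot X \leftrightarrow (Y \to Z))) \to (Z \land (W \land Z))) \land \lnot Y)  //  (W \land X).
  branch 1 (add ((((Z \land V) \to (\lnot \lnot X \leftrightarrow (Y \to Z))) \to (Z \land (W \land Z))) \land \lnot Y)):
    ((((Z \land V) \to (\lnot \lnot X \leftrightarrow (Y \to Z))) \to (Z \land (W \land Z))) \land \lnot Y): α-rule — add (((Z \land V) \to (\lnot \lnot X \leftrightarrow (Y \to Z))) \to (Z \land (W \land Z))), \lnot Y.
    (((Z \land V) \to (\lnot \lnot X \leftrightarrow (Y \to Z))) \to (Z \land (W \land Z))): β-rule — branch into \lnot ((Z \land V) \to (\lnot \lnot X \leftrightarrow (Y \to Z)))  //  (Z \land (W \land Z)).
      branch 1.1 (add \lnot ((Z \land V) \to (\lnot \lnot X \leftrightarrow (Y \to Z)))):
        \lnot ((Z \land V) \to (\lnot \lnot X \leftrightarrow (Y \to Z))): α-rule — add (Z \land V), \lnot (\lnot \lnot X \leftrightarrow (Y \to Z)).
        (Z \land V): α-rule — add Z, V.
        \lnot (\lnot \lnot X \leftrightarrow (Y \to Z)): β-rule — branch into \lnot \lnot X, \lnot (Y \to Z)  //  \lnot \lnot \lnot X, (Y \to Z).
          branch 1.1.1 (add \lnot \lnot X, \lnot (Y \to Z)):
            \lnot \lnot X: drop double negation, giving X.
            \lnot (Y \to Z): α-rule — add Y, \lnot Z.
            × closes — contains both Y and \lnot Y.
          branch 1.1.2 (add \lnot \lnot \lnot X, (Y \to Z)):
            \lnot \lnot \lnot X: drop double negation, giving \lnot X.
            (Y \to Z): β-rule — branch into \lnot Y  //  Z.
              branch 1.1.2.1 (add \lnot Y):
                ○ open, literals {V=T, X=F, Y=F, Z=T}.
              branch 1.1.2.2 (add Z):
                ○ open, literals {V=T, X=F, Y=F, Z=T}.
      branch 1.2 (add (Z \land (W \land Z))):
        (Z \land (W \land Z)): α-rule — add Z, (W \land Z).
        (W \land Z): α-rule — add W, Z.
        ○ open, literals {W=T, Y=F, Z=T}.
  branch 2 (add (W \land X)):
    (W \land X): α-rule — add W, X.
    ○ open, literals {W=T, X=T}.
1 branch closed, 4 open.
Each open branch fixes some atoms; the unmentioned ones are free. Counting distinct full assignments: branch {V=T, X=F, Y=F, Z=T} (W) contributes 2 new; branch {V=T, X=F, Y=F, Z=T} (W) contributes 0 new; branch {W=T, Y=F, Z=T} (X, V) contributes 3 new; branch {W=T, X=T} (Y, Z, V) contributes 6 new. Total: 11.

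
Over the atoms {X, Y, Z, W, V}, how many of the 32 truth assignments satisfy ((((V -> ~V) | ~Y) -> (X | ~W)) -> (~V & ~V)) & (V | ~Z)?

Initial set: {(((((V -> ~V) | ~Y) -> (X | ~W)) -> (~V & ~V)) & (V | ~Z))}.
(((((V -> ~V) | ~Y) -> (X | ~W)) -> (~V & ~V)) & (V | ~Z)): α-rule — add ((((V -> ~V) | ~Y) -> (X | ~W)) -> (~V & ~V)), (V | ~Z).
((((V -> ~V) | ~Y) -> (X | ~W)) -> (~V & ~V)): β-rule — branch into ~(((V -> ~V) | ~Y) -> (X | ~W))  //  (~V & ~V).
  branch 1 (add ~(((V -> ~V) | ~Y) -> (X | ~W))):
    ~(((V -> ~V) | ~Y) -> (X | ~W)): α-rule — add ((V -> ~V) | ~Y), ~(X | ~W).
    ~(X | ~W): α-rule — add ~X, ~~W.
    (V | ~Z): β-rule — branch into V  //  ~Z.
      branch 1.1 (add V):
        ((V -> ~V) | ~Y): β-rule — branch into (V -> ~V)  //  ~Y.
          branch 1.1.1 (add (V -> ~V)):
            (V -> ~V): β-rule — branch into ~V  //  ~V.
              branch 1.1.1.1 (add ~V):
                × closes — contains both V and ~V.
              branch 1.1.1.2 (add ~V):
                × closes — contains both V and ~V.
          branch 1.1.2 (add ~Y):
            ○ open, literals {V=T, W=T, X=F, Y=F}.
      branch 1.2 (add ~Z):
        ((V -> ~V) | ~Y): β-rule — branch into (V -> ~V)  //  ~Y.
          branch 1.2.1 (add (V -> ~V)):
            (V -> ~V): β-rule — branch into ~V  //  ~V.
              branch 1.2.1.1 (add ~V):
                ○ open, literals {V=F, W=T, X=F, Z=F}.
              branch 1.2.1.2 (add ~V):
                ○ open, literals {V=F, W=T, X=F, Z=F}.
          branch 1.2.2 (add ~Y):
            ○ open, literals {W=T, X=F, Y=F, Z=F}.
  branch 2 (add (~V & ~V)):
    (~V & ~V): α-rule — add ~V, ~V.
    (V | ~Z): β-rule — branch into V  //  ~Z.
      branch 2.1 (add V):
        × closes — contains both V and ~V.
      branch 2.2 (add ~Z):
        ○ open, literals {V=F, Z=F}.
3 branches closed, 5 open.
Each open branch fixes some atoms; the unmentioned ones are free. Counting distinct full assignments: branch {V=T, W=T, X=F, Y=F} (Z) contributes 2 new; branch {V=F, W=T, X=F, Z=F} (Y) contributes 2 new; branch {V=F, W=T, X=F, Z=F} (Y) contributes 0 new; branch {W=T, X=F, Y=F, Z=F} (V) contributes 0 new; branch {V=F, Z=F} (X, Y, W) contributes 6 new. Total: 10.

10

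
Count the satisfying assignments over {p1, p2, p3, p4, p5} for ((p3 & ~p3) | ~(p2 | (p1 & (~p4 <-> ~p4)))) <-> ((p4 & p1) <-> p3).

Initial set: {(((p3 & ~p3) | ~(p2 | (p1 & (~p4 <-> ~p4)))) <-> ((p4 & p1) <-> p3))}.
(((p3 & ~p3) | ~(p2 | (p1 & (~p4 <-> ~p4)))) <-> ((p4 & p1) <-> p3)): β-rule — branch into ((p3 & ~p3) | ~(p2 | (p1 & (~p4 <-> ~p4)))), ((p4 & p1) <-> p3)  //  ~((p3 & ~p3) | ~(p2 | (p1 & (~p4 <-> ~p4)))), ~((p4 & p1) <-> p3).
  branch 1 (add ((p3 & ~p3) | ~(p2 | (p1 & (~p4 <-> ~p4)))), ((p4 & p1) <-> p3)):
    ((p3 & ~p3) | ~(p2 | (p1 & (~p4 <-> ~p4)))): β-rule — branch into (p3 & ~p3)  //  ~(p2 | (p1 & (~p4 <-> ~p4))).
      branch 1.1 (add (p3 & ~p3)):
        (p3 & ~p3): α-rule — add p3, ~p3.
        × closes — contains both p3 and ~p3.
      branch 1.2 (add ~(p2 | (p1 & (~p4 <-> ~p4)))):
        ~(p2 | (p1 & (~p4 <-> ~p4))): α-rule — add ~p2, ~(p1 & (~p4 <-> ~p4)).
        ((p4 & p1) <-> p3): β-rule — branch into (p4 & p1), p3  //  ~(p4 & p1), ~p3.
          branch 1.2.1 (add (p4 & p1), p3):
            (p4 & p1): α-rule — add p4, p1.
            ~(p1 & (~p4 <-> ~p4)): β-rule — branch into ~p1  //  ~(~p4 <-> ~p4).
              branch 1.2.1.1 (add ~p1):
                × closes — contains both p1 and ~p1.
              branch 1.2.1.2 (add ~(~p4 <-> ~p4)):
                ~(~p4 <-> ~p4): β-rule — branch into ~p4, ~~p4  //  ~~p4, ~p4.
                  branch 1.2.1.2.1 (add ~p4, ~~p4):
                    × closes — contains both p4 and ~p4.
                  branch 1.2.1.2.2 (add ~~p4, ~p4):
                    × closes — contains both p4 and ~p4.
          branch 1.2.2 (add ~(p4 & p1), ~p3):
            ~(p1 & (~p4 <-> ~p4)): β-rule — branch into ~p1  //  ~(~p4 <-> ~p4).
              branch 1.2.2.1 (add ~p1):
                ~(p4 & p1): β-rule — branch into ~p4  //  ~p1.
                  branch 1.2.2.1.1 (add ~p4):
                    ○ open, literals {p1=0, p2=0, p3=0, p4=0}.
                  branch 1.2.2.1.2 (add ~p1):
                    ○ open, literals {p1=0, p2=0, p3=0}.
              branch 1.2.2.2 (add ~(~p4 <-> ~p4)):
                ~(p4 & p1): β-rule — branch into ~p4  //  ~p1.
                  branch 1.2.2.2.1 (add ~p4):
                    ~(~p4 <-> ~p4): β-rule — branch into ~p4, ~~p4  //  ~~p4, ~p4.
                      branch 1.2.2.2.1.1 (add ~p4, ~~p4):
                        × closes — contains both p4 and ~p4.
                      branch 1.2.2.2.1.2 (add ~~p4, ~p4):
                        × closes — contains both p4 and ~p4.
                  branch 1.2.2.2.2 (add ~p1):
                    ~(~p4 <-> ~p4): β-rule — branch into ~p4, ~~p4  //  ~~p4, ~p4.
                      branch 1.2.2.2.2.1 (add ~p4, ~~p4):
                        × closes — contains both p4 and ~p4.
                      branch 1.2.2.2.2.2 (add ~~p4, ~p4):
                        × closes — contains both p4 and ~p4.
  branch 2 (add ~((p3 & ~p3) | ~(p2 | (p1 & (~p4 <-> ~p4)))), ~((p4 & p1) <-> p3)):
    ~((p3 & ~p3) | ~(p2 | (p1 & (~p4 <-> ~p4)))): α-rule — add ~(p3 & ~p3), ~~(p2 | (p1 & (~p4 <-> ~p4))).
    ~((p4 & p1) <-> p3): β-rule — branch into (p4 & p1), ~p3  //  ~(p4 & p1), p3.
      branch 2.1 (add (p4 & p1), ~p3):
        (p4 & p1): α-rule — add p4, p1.
        ~(p3 & ~p3): β-rule — branch into ~p3  //  ~~p3.
          branch 2.1.1 (add ~p3):
            ~~(p2 | (p1 & (~p4 <-> ~p4))): β-rule — branch into p2  //  (p1 & (~p4 <-> ~p4)).
              branch 2.1.1.1 (add p2):
                ○ open, literals {p1=1, p2=1, p3=0, p4=1}.
              branch 2.1.1.2 (add (p1 & (~p4 <-> ~p4))):
                (p1 & (~p4 <-> ~p4)): α-rule — add p1, (~p4 <-> ~p4).
                (~p4 <-> ~p4): β-rule — branch into ~p4, ~p4  //  ~~p4, ~~p4.
                  branch 2.1.1.2.1 (add ~p4, ~p4):
                    × closes — contains both p4 and ~p4.
                  branch 2.1.1.2.2 (add ~~p4, ~~p4):
                    ○ open, literals {p1=1, p3=0, p4=1}.
          branch 2.1.2 (add ~~p3):
            × closes — contains both p3 and ~p3.
      branch 2.2 (add ~(p4 & p1), p3):
        ~(p3 & ~p3): β-rule — branch into ~p3  //  ~~p3.
          branch 2.2.1 (add ~p3):
            × closes — contains both p3 and ~p3.
          branch 2.2.2 (add ~~p3):
            ~~(p2 | (p1 & (~p4 <-> ~p4))): β-rule — branch into p2  //  (p1 & (~p4 <-> ~p4)).
              branch 2.2.2.1 (add p2):
                ~(p4 & p1): β-rule — branch into ~p4  //  ~p1.
                  branch 2.2.2.1.1 (add ~p4):
                    ○ open, literals {p2=1, p3=1, p4=0}.
                  branch 2.2.2.1.2 (add ~p1):
                    ○ open, literals {p1=0, p2=1, p3=1}.
              branch 2.2.2.2 (add (p1 & (~p4 <-> ~p4))):
                (p1 & (~p4 <-> ~p4)): α-rule — add p1, (~p4 <-> ~p4).
                ~(p4 & p1): β-rule — branch into ~p4  //  ~p1.
                  branch 2.2.2.2.1 (add ~p4):
                    (~p4 <-> ~p4): β-rule — branch into ~p4, ~p4  //  ~~p4, ~~p4.
                      branch 2.2.2.2.1.1 (add ~p4, ~p4):
                        ○ open, literals {p1=1, p3=1, p4=0}.
                      branch 2.2.2.2.1.2 (add ~~p4, ~~p4):
                        × closes — contains both p4 and ~p4.
                  branch 2.2.2.2.2 (add ~p1):
                    × closes — contains both p1 and ~p1.
13 branches closed, 7 open.
Each open branch fixes some atoms; the unmentioned ones are free. Counting distinct full assignments: branch {p1=0, p2=0, p3=0, p4=0} (p5) contributes 2 new; branch {p1=0, p2=0, p3=0} (p4, p5) contributes 2 new; branch {p1=1, p2=1, p3=0, p4=1} (p5) contributes 2 new; branch {p1=1, p3=0, p4=1} (p2, p5) contributes 2 new; branch {p2=1, p3=1, p4=0} (p1, p5) contributes 4 new; branch {p1=0, p2=1, p3=1} (p4, p5) contributes 2 new; branch {p1=1, p3=1, p4=0} (p2, p5) contributes 2 new. Total: 16.

16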